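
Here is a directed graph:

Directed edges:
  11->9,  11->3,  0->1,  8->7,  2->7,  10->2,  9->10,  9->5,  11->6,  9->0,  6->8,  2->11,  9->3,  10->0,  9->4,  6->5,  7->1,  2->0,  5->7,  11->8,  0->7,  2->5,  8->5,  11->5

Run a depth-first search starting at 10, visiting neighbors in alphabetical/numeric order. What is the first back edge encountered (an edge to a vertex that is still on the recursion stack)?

9→10

DFS from 10 (visiting neighbors in alphabetical/numeric order); mark gray on enter, black on exit:
10 gray
  0 gray
    1 gray
    1 black
    7 gray
      7→1: 1 black — skip
    7 black
  0 black
  2 gray
    2→0: 0 black — skip
    5 gray
      5→7: 7 black — skip
    5 black
    2→7: 7 black — skip
    11 gray
      3 gray
      3 black
      11→5: 5 black — skip
      6 gray
        6→5: 5 black — skip
        8 gray
          8→5: 5 black — skip
          8→7: 7 black — skip
        8 black
      6 black
      11→8: 8 black — skip
      9 gray
        9→0: 0 black — skip
        9→3: 3 black — skip
        4 gray
        4 black
        9→5: 5 black — skip
        9→10: 10 is gray → back edge
First back edge: 9 → 10.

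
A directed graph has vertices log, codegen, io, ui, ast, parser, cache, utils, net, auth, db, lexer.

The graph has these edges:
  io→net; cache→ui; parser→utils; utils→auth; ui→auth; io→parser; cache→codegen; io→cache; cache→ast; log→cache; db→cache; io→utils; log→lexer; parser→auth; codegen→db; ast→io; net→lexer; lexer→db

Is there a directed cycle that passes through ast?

Yes

ast is on a cycle iff ast can reach itself via ≥1 edge.
ast → io → cache → ast — yes.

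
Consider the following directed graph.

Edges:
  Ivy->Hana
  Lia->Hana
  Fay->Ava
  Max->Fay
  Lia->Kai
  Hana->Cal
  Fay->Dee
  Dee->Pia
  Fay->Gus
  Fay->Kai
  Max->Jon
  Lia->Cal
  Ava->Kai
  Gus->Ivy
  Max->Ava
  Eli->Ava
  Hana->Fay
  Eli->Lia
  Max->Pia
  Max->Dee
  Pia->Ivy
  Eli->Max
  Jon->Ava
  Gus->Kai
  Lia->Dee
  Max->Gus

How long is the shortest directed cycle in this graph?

4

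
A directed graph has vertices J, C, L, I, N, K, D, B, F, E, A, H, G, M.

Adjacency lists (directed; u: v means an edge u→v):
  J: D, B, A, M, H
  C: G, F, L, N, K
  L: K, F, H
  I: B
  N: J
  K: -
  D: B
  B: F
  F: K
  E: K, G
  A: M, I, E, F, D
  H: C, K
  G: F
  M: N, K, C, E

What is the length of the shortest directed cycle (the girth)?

For each vertex v, BFS finds the shortest path from v back to v.
The shortest such closed walk is J → M → N → J, length 3.

3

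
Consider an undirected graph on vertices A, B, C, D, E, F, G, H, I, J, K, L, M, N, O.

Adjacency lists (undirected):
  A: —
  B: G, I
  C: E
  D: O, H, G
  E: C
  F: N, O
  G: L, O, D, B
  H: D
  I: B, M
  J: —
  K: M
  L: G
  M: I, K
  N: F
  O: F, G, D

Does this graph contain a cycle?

Yes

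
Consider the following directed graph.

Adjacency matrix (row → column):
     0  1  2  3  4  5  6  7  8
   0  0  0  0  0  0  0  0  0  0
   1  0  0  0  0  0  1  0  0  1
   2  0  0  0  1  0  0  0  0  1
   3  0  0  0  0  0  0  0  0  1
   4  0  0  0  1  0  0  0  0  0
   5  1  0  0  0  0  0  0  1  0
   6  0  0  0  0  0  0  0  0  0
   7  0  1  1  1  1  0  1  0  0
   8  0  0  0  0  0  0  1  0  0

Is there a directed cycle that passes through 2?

No

2 lies on a cycle iff there is a path from 2 back to itself.
Exploring from 2, it never reaches itself; equivalently, its strongly connected component is a singleton.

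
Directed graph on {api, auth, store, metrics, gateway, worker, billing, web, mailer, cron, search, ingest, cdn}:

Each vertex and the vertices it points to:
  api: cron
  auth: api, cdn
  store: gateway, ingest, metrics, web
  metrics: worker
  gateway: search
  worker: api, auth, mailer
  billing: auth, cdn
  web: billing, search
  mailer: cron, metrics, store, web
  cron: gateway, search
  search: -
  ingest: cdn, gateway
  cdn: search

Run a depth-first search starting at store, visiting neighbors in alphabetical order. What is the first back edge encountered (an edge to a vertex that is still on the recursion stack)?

DFS from store (visiting neighbors in alphabetical order); mark gray on enter, black on exit:
store gray
  gateway gray
    search gray
    search black
  gateway black
  ingest gray
    cdn gray
      cdn→search: search black — skip
    cdn black
    ingest→gateway: gateway black — skip
  ingest black
  metrics gray
    worker gray
      api gray
        cron gray
          cron→gateway: gateway black — skip
          cron→search: search black — skip
        cron black
      api black
      auth gray
        auth→api: api black — skip
        auth→cdn: cdn black — skip
      auth black
      mailer gray
        mailer→cron: cron black — skip
        mailer→metrics: metrics is gray → back edge
First back edge: mailer → metrics.

mailer→metrics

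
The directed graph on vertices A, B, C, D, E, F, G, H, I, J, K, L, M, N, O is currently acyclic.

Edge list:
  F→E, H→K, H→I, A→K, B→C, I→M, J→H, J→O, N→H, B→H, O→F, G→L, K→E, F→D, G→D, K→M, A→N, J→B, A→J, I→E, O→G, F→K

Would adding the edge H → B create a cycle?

Adding H→B creates a cycle iff B can already reach H.
Path from B: B → H.
So B → … → H → B is a cycle.

Yes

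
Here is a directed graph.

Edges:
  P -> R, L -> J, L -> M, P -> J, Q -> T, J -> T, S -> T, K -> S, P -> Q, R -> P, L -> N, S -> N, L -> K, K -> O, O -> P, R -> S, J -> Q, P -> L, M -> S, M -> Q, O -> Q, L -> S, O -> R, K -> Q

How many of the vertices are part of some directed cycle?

5

A vertex is on a directed cycle iff it belongs to a strongly connected component of size ≥ 2 (or has a self-loop).
The vertices on cycles are {K, L, O, P, R} — 5 in total.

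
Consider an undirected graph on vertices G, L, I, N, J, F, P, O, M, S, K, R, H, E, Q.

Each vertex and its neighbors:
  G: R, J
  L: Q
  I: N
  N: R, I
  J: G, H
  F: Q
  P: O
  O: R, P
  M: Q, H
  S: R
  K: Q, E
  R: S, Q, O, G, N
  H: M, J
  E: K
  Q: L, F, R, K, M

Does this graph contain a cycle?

Yes

DFS, tracking each vertex's parent; an edge to a visited non-parent vertex closes a cycle.
Start from I:
visit I (parent –)
  visit N (parent I)
    visit R (parent N)
      visit S (parent R)
        S–R: parent, skip
      visit Q (parent R)
        visit L (parent Q)
          L–Q: parent, skip
        visit F (parent Q)
          F–Q: parent, skip
        Q–R: parent, skip
        visit K (parent Q)
          K–Q: parent, skip
          visit E (parent K)
            E–K: parent, skip
        visit M (parent Q)
          M–Q: parent, skip
          visit H (parent M)
            H–M: parent, skip
            visit J (parent H)
              visit G (parent J)
                G–R: R visited and ≠ parent → cycle
Cycle: R – Q – M – H – J – G – R.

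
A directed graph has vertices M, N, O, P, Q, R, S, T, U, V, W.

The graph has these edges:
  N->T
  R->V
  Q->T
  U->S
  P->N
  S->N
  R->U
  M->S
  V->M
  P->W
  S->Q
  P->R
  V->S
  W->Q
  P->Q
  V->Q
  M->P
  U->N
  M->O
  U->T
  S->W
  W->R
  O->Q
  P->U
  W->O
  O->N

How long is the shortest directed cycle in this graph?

4

For each vertex v, BFS finds the shortest path from v back to v.
The shortest such closed walk is V → S → W → R → V, length 4.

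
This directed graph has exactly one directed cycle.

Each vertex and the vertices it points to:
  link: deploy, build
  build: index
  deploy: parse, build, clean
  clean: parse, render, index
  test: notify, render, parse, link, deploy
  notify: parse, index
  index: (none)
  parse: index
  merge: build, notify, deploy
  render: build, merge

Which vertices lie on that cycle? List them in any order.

clean, merge, deploy, render

DFS with gray/black marking from render:
render gray
  build gray
    index gray
    index black
  build black
  merge gray
    merge→build: build black — skip
    notify gray
      parse gray
        parse→index: index black — skip
      parse black
      notify→index: index black — skip
    notify black
    deploy gray
      deploy→parse: parse black — skip
      deploy→build: build black — skip
      clean gray
        clean→parse: parse black — skip
        clean→render: render is gray → back edge
Back edge closes the cycle render → merge → deploy → clean → render; its vertices are {clean, merge, deploy, render}.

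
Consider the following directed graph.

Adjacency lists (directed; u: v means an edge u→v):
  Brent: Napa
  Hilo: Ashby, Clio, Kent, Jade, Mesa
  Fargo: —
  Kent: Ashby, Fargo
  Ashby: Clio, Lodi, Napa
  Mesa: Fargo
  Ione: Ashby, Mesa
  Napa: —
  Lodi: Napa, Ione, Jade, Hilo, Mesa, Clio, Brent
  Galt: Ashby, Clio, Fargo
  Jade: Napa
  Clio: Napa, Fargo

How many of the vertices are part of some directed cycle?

5

A vertex is on a directed cycle iff it belongs to a strongly connected component of size ≥ 2 (or has a self-loop).
The vertices on cycles are {Hilo, Ione, Kent, Lodi, Ashby} — 5 in total.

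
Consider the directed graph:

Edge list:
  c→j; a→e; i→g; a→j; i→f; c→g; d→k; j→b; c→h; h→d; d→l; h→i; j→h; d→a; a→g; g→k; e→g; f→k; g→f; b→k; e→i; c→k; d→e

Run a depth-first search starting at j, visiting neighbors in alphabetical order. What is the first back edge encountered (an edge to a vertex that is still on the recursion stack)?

a→j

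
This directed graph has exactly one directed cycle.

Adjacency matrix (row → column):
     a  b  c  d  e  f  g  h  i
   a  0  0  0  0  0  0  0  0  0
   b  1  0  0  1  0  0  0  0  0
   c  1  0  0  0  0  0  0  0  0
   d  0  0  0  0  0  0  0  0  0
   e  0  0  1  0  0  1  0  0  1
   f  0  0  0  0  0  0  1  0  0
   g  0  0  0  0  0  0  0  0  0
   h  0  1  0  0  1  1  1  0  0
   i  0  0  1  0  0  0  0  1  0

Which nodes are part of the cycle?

e, h, i

DFS with gray/black marking from h:
h gray
  f gray
    g gray
    g black
  f black
  h→g: g black — skip
  e gray
    e→f: f black — skip
    i gray
      i→h: h is gray → back edge
Back edge closes the cycle h → e → i → h; its vertices are {e, h, i}.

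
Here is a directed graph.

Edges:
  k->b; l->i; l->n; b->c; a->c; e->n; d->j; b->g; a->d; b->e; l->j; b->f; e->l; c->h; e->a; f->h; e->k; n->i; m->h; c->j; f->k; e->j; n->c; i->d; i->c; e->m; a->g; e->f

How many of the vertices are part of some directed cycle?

A vertex is on a directed cycle iff it belongs to a strongly connected component of size ≥ 2 (or has a self-loop).
The vertices on cycles are {b, e, f, k} — 4 in total.

4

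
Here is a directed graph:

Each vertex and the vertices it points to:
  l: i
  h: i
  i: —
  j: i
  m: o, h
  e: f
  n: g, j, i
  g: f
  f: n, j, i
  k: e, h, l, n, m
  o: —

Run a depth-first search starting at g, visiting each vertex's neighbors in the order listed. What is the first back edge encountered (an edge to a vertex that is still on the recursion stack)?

DFS from g (visiting each vertex's neighbors in the order listed); mark gray on enter, black on exit:
g gray
  f gray
    n gray
      n→g: g is gray → back edge
First back edge: n → g.

n→g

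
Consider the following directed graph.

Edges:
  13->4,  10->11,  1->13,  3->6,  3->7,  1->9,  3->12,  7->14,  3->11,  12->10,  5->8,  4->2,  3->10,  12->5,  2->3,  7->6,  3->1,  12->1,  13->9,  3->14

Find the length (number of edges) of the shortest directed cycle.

For each vertex v, BFS finds the shortest path from v back to v.
The shortest such closed walk is 3 → 1 → 13 → 4 → 2 → 3, length 5.

5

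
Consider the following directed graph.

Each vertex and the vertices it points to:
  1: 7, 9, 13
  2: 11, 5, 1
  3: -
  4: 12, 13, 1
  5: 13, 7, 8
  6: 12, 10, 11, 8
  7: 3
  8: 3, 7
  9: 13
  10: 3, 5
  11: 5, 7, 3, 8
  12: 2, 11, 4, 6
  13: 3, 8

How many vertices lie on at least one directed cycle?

3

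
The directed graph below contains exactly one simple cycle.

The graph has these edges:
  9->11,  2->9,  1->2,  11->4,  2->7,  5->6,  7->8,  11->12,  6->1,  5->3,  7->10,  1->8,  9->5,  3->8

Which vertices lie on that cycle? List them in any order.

DFS with gray/black marking from 2:
2 gray
  9 gray
    11 gray
      12 gray
      12 black
      4 gray
      4 black
    11 black
    5 gray
      6 gray
        1 gray
          1→2: 2 is gray → back edge
Back edge closes the cycle 2 → 9 → 5 → 6 → 1 → 2; its vertices are {1, 2, 5, 6, 9}.

1, 2, 5, 6, 9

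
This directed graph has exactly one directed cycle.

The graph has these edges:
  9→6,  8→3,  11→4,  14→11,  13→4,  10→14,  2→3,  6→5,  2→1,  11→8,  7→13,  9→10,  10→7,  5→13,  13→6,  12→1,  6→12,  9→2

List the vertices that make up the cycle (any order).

5, 6, 13

DFS with gray/black marking from 6:
6 gray
  5 gray
    13 gray
      13→6: 6 is gray → back edge
Back edge closes the cycle 6 → 5 → 13 → 6; its vertices are {5, 6, 13}.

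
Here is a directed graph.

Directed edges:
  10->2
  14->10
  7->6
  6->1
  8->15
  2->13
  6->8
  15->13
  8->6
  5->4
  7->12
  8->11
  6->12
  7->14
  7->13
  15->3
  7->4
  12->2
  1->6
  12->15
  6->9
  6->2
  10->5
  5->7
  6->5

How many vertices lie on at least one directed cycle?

A vertex is on a directed cycle iff it belongs to a strongly connected component of size ≥ 2 (or has a self-loop).
The vertices on cycles are {1, 5, 6, 7, 8, 10, 14} — 7 in total.

7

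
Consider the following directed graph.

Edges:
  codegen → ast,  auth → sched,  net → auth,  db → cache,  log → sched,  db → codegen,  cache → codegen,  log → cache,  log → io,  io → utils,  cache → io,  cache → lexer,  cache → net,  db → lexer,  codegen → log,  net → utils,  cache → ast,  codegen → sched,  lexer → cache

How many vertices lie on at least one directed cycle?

A vertex is on a directed cycle iff it belongs to a strongly connected component of size ≥ 2 (or has a self-loop).
The vertices on cycles are {log, cache, lexer, codegen} — 4 in total.

4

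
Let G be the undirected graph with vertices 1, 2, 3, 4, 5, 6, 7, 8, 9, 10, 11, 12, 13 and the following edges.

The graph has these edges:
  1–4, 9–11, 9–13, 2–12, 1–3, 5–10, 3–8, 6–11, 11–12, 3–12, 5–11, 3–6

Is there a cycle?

Yes

DFS, tracking each vertex's parent; an edge to a visited non-parent vertex closes a cycle.
Start from 3:
visit 3 (parent –)
  visit 12 (parent 3)
    visit 2 (parent 12)
      2–12: parent, skip
    12–3: parent, skip
    visit 11 (parent 12)
      visit 6 (parent 11)
        6–11: parent, skip
        6–3: 3 visited and ≠ parent → cycle
Cycle: 3 – 12 – 11 – 6 – 3.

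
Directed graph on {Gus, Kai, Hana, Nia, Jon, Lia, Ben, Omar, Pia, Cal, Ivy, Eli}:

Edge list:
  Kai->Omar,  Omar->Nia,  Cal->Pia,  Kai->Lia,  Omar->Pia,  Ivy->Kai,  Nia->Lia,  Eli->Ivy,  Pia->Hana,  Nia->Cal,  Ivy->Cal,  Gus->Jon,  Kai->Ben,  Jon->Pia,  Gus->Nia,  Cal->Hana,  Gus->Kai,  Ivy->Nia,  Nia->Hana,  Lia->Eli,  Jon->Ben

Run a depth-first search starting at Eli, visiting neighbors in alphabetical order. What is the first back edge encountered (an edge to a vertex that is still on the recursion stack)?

DFS from Eli (visiting neighbors in alphabetical order); mark gray on enter, black on exit:
Eli gray
  Ivy gray
    Cal gray
      Hana gray
      Hana black
      Pia gray
        Pia→Hana: Hana black — skip
      Pia black
    Cal black
    Kai gray
      Ben gray
      Ben black
      Lia gray
        Lia→Eli: Eli is gray → back edge
First back edge: Lia → Eli.

Lia→Eli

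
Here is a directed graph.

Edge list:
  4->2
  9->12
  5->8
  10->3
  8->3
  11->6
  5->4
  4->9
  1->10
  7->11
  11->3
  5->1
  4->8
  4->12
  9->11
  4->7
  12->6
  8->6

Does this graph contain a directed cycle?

No

DFS with white/gray/black marking, starting from 6:
6 gray
6 black
1 gray
  10 gray
    3 gray
    3 black
  10 black
1 black
2 gray
2 black
4 gray
  8 gray
    8→6: 6 black — skip
    8→3: 3 black — skip
  8 black
  9 gray
    12 gray
      12→6: 6 black — skip
    12 black
    11 gray
      11→3: 3 black — skip
      11→6: 6 black — skip
    11 black
  9 black
  4→12: 12 black — skip
  7 gray
    7→11: 11 black — skip
  7 black
  4→2: 2 black — skip
4 black
5 gray
  5→1: 1 black — skip
  5→8: 8 black — skip
  5→4: 4 black — skip
5 black
Every edge goes to a white or black vertex — no back edge, so the graph is acyclic.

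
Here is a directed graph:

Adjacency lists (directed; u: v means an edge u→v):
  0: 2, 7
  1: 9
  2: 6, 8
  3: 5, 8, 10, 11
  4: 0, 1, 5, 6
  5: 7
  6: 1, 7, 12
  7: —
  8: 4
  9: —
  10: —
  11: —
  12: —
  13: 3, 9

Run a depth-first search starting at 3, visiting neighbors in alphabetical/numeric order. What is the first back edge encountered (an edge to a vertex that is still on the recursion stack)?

DFS from 3 (visiting neighbors in alphabetical/numeric order); mark gray on enter, black on exit:
3 gray
  5 gray
    7 gray
    7 black
  5 black
  8 gray
    4 gray
      0 gray
        2 gray
          6 gray
            1 gray
              9 gray
              9 black
            1 black
            6→7: 7 black — skip
            12 gray
            12 black
          6 black
          2→8: 8 is gray → back edge
First back edge: 2 → 8.

2→8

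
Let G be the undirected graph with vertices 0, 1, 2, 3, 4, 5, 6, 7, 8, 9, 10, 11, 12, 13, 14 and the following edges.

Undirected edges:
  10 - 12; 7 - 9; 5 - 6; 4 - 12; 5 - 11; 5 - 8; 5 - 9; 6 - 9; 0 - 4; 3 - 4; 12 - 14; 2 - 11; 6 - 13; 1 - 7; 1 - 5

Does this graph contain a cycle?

DFS, tracking each vertex's parent; an edge to a visited non-parent vertex closes a cycle.
Start from 12:
visit 12 (parent –)
  visit 4 (parent 12)
    visit 3 (parent 4)
      3–4: parent, skip
    visit 0 (parent 4)
      0–4: parent, skip
    4–12: parent, skip
  visit 14 (parent 12)
    14–12: parent, skip
  visit 10 (parent 12)
    10–12: parent, skip
visit 1 (parent –)
  visit 7 (parent 1)
    visit 9 (parent 7)
      9–7: parent, skip
      visit 5 (parent 9)
        visit 8 (parent 5)
          8–5: parent, skip
        5–9: parent, skip
        5–1: 1 visited and ≠ parent → cycle
Cycle: 1 – 7 – 9 – 5 – 1.

Yes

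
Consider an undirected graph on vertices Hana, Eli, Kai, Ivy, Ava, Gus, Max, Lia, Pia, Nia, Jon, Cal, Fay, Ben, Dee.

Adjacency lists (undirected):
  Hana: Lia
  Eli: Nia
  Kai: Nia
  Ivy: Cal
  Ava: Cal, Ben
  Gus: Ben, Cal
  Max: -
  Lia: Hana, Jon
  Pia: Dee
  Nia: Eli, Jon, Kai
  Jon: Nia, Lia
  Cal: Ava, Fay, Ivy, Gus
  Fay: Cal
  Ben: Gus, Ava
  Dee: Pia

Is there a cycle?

DFS, tracking each vertex's parent; an edge to a visited non-parent vertex closes a cycle.
Start from Hana:
visit Hana (parent –)
  visit Lia (parent Hana)
    Lia–Hana: parent, skip
    visit Jon (parent Lia)
      visit Nia (parent Jon)
        visit Eli (parent Nia)
          Eli–Nia: parent, skip
        Nia–Jon: parent, skip
        visit Kai (parent Nia)
          Kai–Nia: parent, skip
      Jon–Lia: parent, skip
visit Ivy (parent –)
  visit Cal (parent Ivy)
    visit Ava (parent Cal)
      Ava–Cal: parent, skip
      visit Ben (parent Ava)
        visit Gus (parent Ben)
          Gus–Ben: parent, skip
          Gus–Cal: Cal visited and ≠ parent → cycle
Cycle: Cal – Ava – Ben – Gus – Cal.

Yes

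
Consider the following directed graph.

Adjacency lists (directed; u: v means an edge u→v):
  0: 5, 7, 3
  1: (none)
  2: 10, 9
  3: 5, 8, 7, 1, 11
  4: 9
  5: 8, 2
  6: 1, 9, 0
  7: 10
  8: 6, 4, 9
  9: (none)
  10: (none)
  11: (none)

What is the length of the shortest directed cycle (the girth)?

For each vertex v, BFS finds the shortest path from v back to v.
The shortest such closed walk is 0 → 5 → 8 → 6 → 0, length 4.

4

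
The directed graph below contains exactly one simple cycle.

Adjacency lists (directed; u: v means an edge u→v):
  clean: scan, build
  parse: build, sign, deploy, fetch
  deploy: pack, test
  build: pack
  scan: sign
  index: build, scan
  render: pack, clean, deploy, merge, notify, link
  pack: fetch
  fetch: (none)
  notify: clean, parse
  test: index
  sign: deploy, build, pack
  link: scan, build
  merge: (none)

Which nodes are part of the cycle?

scan, sign, test, index, deploy

DFS with gray/black marking from sign:
sign gray
  deploy gray
    pack gray
      fetch gray
      fetch black
    pack black
    test gray
      index gray
        build gray
          build→pack: pack black — skip
        build black
        scan gray
          scan→sign: sign is gray → back edge
Back edge closes the cycle sign → deploy → test → index → scan → sign; its vertices are {scan, sign, test, index, deploy}.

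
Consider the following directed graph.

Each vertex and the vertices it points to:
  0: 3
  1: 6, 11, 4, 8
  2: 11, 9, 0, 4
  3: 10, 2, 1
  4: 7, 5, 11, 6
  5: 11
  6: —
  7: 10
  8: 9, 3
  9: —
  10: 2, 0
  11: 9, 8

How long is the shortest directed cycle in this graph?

For each vertex v, BFS finds the shortest path from v back to v.
The shortest such closed walk is 8 → 3 → 1 → 8, length 3.

3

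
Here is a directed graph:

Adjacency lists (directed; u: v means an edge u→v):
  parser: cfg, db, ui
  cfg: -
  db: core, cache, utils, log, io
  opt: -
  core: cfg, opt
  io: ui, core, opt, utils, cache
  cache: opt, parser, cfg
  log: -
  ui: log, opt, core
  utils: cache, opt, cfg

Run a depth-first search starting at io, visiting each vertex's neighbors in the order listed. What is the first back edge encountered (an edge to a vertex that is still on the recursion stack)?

db→cache

DFS from io (visiting each vertex's neighbors in the order listed); mark gray on enter, black on exit:
io gray
  ui gray
    log gray
    log black
    opt gray
    opt black
    core gray
      cfg gray
      cfg black
      core→opt: opt black — skip
    core black
  ui black
  io→core: core black — skip
  io→opt: opt black — skip
  utils gray
    cache gray
      cache→opt: opt black — skip
      parser gray
        parser→cfg: cfg black — skip
        db gray
          db→core: core black — skip
          db→cache: cache is gray → back edge
First back edge: db → cache.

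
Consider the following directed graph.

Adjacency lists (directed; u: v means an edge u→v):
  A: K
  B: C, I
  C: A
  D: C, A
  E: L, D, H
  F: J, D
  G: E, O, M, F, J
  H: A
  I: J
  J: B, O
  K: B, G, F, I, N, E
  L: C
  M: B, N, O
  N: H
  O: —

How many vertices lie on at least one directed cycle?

A vertex is on a directed cycle iff it belongs to a strongly connected component of size ≥ 2 (or has a self-loop).
The vertices on cycles are {A, B, C, D, E, F, G, H, I, J, K, L, M, N} — 14 in total.

14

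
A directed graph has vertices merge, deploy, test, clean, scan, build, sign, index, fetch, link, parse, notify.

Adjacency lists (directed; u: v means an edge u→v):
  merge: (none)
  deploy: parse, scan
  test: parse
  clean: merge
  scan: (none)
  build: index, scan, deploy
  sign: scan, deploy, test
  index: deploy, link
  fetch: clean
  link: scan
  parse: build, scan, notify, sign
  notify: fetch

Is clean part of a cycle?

clean lies on a cycle iff there is a path from clean back to itself.
Exploring from clean, it never reaches itself; equivalently, its strongly connected component is a singleton.

No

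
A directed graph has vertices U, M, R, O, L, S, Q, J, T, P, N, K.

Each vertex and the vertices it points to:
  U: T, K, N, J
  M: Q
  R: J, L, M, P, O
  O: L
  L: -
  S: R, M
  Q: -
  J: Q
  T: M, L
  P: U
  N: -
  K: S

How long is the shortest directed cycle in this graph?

For each vertex v, BFS finds the shortest path from v back to v.
The shortest such closed walk is R → P → U → K → S → R, length 5.

5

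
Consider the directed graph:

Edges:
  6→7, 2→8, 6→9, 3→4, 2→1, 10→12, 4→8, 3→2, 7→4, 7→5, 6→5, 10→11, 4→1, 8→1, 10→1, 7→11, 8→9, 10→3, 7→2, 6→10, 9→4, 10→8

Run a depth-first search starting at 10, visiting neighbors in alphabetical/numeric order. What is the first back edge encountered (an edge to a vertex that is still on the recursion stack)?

DFS from 10 (visiting neighbors in alphabetical/numeric order); mark gray on enter, black on exit:
10 gray
  1 gray
  1 black
  3 gray
    2 gray
      2→1: 1 black — skip
      8 gray
        8→1: 1 black — skip
        9 gray
          4 gray
            4→1: 1 black — skip
            4→8: 8 is gray → back edge
First back edge: 4 → 8.

4->8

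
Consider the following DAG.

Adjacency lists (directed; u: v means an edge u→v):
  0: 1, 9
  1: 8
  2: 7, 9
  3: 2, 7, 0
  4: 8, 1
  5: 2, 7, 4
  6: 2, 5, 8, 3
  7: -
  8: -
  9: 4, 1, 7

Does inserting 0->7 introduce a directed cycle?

No

Adding 0→7 creates a cycle iff 7 can already reach 0.
Explore from 7: no path reaches 0. The graph stays acyclic.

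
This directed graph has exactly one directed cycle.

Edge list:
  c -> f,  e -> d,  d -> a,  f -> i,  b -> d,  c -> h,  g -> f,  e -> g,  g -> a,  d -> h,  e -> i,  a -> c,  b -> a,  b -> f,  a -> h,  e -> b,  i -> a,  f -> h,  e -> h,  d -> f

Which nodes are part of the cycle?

a, c, f, i

DFS with gray/black marking from i:
i gray
  a gray
    c gray
      f gray
        h gray
        h black
        f→i: i is gray → back edge
Back edge closes the cycle i → a → c → f → i; its vertices are {a, c, f, i}.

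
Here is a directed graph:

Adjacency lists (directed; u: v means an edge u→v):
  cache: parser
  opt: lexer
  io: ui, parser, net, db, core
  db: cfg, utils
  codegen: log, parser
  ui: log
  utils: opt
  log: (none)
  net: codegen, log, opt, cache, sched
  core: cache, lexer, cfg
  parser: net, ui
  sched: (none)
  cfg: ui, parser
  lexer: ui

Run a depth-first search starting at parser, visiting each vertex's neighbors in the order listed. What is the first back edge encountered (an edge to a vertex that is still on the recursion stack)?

codegen->parser

DFS from parser (visiting each vertex's neighbors in the order listed); mark gray on enter, black on exit:
parser gray
  net gray
    codegen gray
      log gray
      log black
      codegen→parser: parser is gray → back edge
First back edge: codegen → parser.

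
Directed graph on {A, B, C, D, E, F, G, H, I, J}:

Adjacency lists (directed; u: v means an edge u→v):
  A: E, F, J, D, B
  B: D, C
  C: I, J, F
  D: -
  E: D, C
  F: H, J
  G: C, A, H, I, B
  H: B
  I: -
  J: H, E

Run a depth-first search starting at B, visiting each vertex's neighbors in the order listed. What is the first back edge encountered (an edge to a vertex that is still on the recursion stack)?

DFS from B (visiting each vertex's neighbors in the order listed); mark gray on enter, black on exit:
B gray
  D gray
  D black
  C gray
    I gray
    I black
    J gray
      H gray
        H→B: B is gray → back edge
First back edge: H → B.

H→B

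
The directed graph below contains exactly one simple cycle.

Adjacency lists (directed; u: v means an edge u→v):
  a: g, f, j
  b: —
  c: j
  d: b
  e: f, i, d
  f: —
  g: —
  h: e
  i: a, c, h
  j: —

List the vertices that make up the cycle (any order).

DFS with gray/black marking from h:
h gray
  e gray
    f gray
    f black
    i gray
      a gray
        g gray
        g black
        a→f: f black — skip
        j gray
        j black
      a black
      c gray
        c→j: j black — skip
      c black
      i→h: h is gray → back edge
Back edge closes the cycle h → e → i → h; its vertices are {e, h, i}.

e, h, i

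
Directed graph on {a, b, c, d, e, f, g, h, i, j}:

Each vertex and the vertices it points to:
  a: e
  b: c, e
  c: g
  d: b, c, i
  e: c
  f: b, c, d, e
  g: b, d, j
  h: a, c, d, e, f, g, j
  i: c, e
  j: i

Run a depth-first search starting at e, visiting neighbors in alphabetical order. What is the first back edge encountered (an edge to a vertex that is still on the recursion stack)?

DFS from e (visiting neighbors in alphabetical order); mark gray on enter, black on exit:
e gray
  c gray
    g gray
      b gray
        b→c: c is gray → back edge
First back edge: b → c.

b->c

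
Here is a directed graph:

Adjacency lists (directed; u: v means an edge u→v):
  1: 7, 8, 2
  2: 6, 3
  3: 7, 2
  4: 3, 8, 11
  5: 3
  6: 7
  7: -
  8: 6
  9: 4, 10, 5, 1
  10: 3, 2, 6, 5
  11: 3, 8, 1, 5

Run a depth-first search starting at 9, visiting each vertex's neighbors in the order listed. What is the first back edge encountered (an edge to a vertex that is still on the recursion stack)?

2->3

DFS from 9 (visiting each vertex's neighbors in the order listed); mark gray on enter, black on exit:
9 gray
  4 gray
    3 gray
      7 gray
      7 black
      2 gray
        6 gray
          6→7: 7 black — skip
        6 black
        2→3: 3 is gray → back edge
First back edge: 2 → 3.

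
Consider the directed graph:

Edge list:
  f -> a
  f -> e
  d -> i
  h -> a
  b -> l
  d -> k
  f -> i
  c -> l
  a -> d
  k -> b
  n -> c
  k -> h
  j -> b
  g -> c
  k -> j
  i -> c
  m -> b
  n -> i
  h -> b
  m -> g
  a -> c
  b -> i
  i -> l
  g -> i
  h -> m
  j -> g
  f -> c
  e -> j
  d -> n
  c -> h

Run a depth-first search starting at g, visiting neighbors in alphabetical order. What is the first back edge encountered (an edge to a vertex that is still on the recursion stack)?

a->c

DFS from g (visiting neighbors in alphabetical order); mark gray on enter, black on exit:
g gray
  c gray
    h gray
      a gray
        a→c: c is gray → back edge
First back edge: a → c.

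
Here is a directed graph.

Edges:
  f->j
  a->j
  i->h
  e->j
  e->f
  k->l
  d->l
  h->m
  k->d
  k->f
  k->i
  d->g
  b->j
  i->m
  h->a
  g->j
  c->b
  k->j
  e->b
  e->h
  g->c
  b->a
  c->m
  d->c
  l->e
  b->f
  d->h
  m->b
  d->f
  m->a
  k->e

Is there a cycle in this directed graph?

No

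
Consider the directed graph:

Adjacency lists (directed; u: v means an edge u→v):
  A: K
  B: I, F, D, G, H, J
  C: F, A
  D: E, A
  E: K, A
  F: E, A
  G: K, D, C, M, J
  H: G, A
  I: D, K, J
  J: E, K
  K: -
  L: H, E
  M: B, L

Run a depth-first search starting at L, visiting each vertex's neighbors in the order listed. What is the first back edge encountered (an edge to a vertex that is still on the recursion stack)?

DFS from L (visiting each vertex's neighbors in the order listed); mark gray on enter, black on exit:
L gray
  H gray
    G gray
      K gray
      K black
      D gray
        E gray
          E→K: K black — skip
          A gray
            A→K: K black — skip
          A black
        E black
        D→A: A black — skip
      D black
      C gray
        F gray
          F→E: E black — skip
          F→A: A black — skip
        F black
        C→A: A black — skip
      C black
      M gray
        B gray
          I gray
            I→D: D black — skip
            I→K: K black — skip
            J gray
              J→E: E black — skip
              J→K: K black — skip
            J black
          I black
          B→F: F black — skip
          B→D: D black — skip
          B→G: G is gray → back edge
First back edge: B → G.

B→G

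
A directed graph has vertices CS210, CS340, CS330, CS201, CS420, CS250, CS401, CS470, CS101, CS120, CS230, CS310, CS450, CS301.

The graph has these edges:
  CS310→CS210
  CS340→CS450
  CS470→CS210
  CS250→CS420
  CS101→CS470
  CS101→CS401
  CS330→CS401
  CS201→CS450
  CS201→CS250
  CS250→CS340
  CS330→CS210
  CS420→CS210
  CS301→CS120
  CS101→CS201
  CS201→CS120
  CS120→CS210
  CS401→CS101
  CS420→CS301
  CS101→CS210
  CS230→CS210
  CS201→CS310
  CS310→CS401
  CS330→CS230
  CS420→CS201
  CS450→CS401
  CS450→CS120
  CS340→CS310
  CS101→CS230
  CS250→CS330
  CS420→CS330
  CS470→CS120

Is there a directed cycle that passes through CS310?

CS310 is on a cycle iff CS310 can reach itself via ≥1 edge.
CS310 → CS401 → CS101 → CS201 → CS310 — yes.

Yes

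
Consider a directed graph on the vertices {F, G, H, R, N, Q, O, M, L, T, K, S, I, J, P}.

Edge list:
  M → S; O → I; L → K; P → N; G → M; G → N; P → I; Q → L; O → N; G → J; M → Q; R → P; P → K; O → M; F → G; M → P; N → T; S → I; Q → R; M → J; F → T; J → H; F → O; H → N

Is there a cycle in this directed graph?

No

DFS with white/gray/black marking, starting from F:
F gray
  T gray
  T black
  G gray
    N gray
      N→T: T black — skip
    N black
    M gray
      J gray
        H gray
          H→N: N black — skip
        H black
      J black
      P gray
        I gray
        I black
        P→N: N black — skip
        K gray
        K black
      P black
      S gray
        S→I: I black — skip
      S black
      Q gray
        R gray
          R→P: P black — skip
        R black
        L gray
          L→K: K black — skip
        L black
      Q black
    M black
    G→J: J black — skip
  G black
  O gray
    O→I: I black — skip
    O→M: M black — skip
    O→N: N black — skip
  O black
F black
Every edge goes to a white or black vertex — no back edge, so the graph is acyclic.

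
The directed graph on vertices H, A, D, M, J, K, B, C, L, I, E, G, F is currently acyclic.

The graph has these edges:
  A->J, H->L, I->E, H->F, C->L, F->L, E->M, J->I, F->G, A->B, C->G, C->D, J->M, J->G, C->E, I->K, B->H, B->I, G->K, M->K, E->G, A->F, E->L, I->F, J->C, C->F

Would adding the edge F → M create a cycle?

Adding F→M creates a cycle iff M can already reach F.
Explore from M: no path reaches F. The graph stays acyclic.

No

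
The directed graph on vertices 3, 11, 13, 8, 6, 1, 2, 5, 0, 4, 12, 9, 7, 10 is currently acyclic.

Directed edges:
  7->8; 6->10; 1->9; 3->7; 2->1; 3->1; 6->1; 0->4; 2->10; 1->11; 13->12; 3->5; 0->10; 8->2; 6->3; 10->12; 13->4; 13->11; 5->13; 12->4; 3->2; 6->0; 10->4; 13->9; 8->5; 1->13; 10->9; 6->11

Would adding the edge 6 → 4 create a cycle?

No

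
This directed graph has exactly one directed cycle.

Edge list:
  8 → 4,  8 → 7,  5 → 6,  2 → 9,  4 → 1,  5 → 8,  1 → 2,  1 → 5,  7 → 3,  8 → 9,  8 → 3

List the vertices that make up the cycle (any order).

1, 4, 5, 8

DFS with gray/black marking from 4:
4 gray
  1 gray
    5 gray
      6 gray
      6 black
      8 gray
        7 gray
          3 gray
          3 black
        7 black
        8→3: 3 black — skip
        8→4: 4 is gray → back edge
Back edge closes the cycle 4 → 1 → 5 → 8 → 4; its vertices are {1, 4, 5, 8}.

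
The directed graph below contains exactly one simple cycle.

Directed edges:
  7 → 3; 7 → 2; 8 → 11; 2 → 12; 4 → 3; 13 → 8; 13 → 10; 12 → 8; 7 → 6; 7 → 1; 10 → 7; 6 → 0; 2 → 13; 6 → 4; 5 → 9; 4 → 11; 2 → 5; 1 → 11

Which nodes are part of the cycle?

2, 7, 10, 13

DFS with gray/black marking from 7:
7 gray
  3 gray
  3 black
  2 gray
    5 gray
      9 gray
      9 black
    5 black
    13 gray
      8 gray
        11 gray
        11 black
      8 black
      10 gray
        10→7: 7 is gray → back edge
Back edge closes the cycle 7 → 2 → 13 → 10 → 7; its vertices are {2, 7, 10, 13}.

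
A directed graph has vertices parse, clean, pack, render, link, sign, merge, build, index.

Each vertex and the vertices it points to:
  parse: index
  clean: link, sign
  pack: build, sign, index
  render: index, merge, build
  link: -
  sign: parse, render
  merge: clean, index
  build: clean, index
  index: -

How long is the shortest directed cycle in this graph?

For each vertex v, BFS finds the shortest path from v back to v.
The shortest such closed walk is build → clean → sign → render → build, length 4.

4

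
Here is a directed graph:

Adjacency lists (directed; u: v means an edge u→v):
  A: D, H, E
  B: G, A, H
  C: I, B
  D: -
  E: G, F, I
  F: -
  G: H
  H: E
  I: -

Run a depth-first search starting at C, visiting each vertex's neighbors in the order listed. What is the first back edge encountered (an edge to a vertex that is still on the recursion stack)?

E->G

DFS from C (visiting each vertex's neighbors in the order listed); mark gray on enter, black on exit:
C gray
  I gray
  I black
  B gray
    G gray
      H gray
        E gray
          E→G: G is gray → back edge
First back edge: E → G.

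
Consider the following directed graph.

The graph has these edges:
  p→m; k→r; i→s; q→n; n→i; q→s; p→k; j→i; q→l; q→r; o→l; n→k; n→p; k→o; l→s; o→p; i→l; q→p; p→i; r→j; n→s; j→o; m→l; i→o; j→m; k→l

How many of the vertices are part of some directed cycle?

A vertex is on a directed cycle iff it belongs to a strongly connected component of size ≥ 2 (or has a self-loop).
The vertices on cycles are {i, j, k, o, p, r} — 6 in total.

6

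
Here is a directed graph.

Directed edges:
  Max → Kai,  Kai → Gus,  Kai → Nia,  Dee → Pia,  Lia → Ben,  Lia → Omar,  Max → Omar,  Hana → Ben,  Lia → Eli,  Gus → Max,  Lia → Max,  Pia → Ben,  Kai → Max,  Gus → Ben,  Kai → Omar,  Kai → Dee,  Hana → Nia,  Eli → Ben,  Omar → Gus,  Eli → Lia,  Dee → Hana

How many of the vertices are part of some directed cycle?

A vertex is on a directed cycle iff it belongs to a strongly connected component of size ≥ 2 (or has a self-loop).
The vertices on cycles are {Eli, Gus, Kai, Lia, Max, Omar} — 6 in total.

6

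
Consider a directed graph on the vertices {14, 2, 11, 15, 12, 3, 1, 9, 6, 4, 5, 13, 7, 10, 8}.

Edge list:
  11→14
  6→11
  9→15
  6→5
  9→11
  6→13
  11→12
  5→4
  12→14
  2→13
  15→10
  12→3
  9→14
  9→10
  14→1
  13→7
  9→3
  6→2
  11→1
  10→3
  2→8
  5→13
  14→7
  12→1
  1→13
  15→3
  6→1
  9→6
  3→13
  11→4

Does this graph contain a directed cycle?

No

DFS with white/gray/black marking, starting from 13:
13 gray
  7 gray
  7 black
13 black
14 gray
  14→7: 7 black — skip
  1 gray
    1→13: 13 black — skip
  1 black
14 black
2 gray
  2→13: 13 black — skip
  8 gray
  8 black
2 black
11 gray
  11→14: 14 black — skip
  12 gray
    3 gray
      3→13: 13 black — skip
    3 black
    12→1: 1 black — skip
    12→14: 14 black — skip
  12 black
  11→1: 1 black — skip
  4 gray
  4 black
11 black
15 gray
  10 gray
    10→3: 3 black — skip
  10 black
  15→3: 3 black — skip
15 black
9 gray
  9→3: 3 black — skip
  6 gray
    6→2: 2 black — skip
    5 gray
      5→4: 4 black — skip
      5→13: 13 black — skip
    5 black
    6→13: 13 black — skip
    6→11: 11 black — skip
    6→1: 1 black — skip
  6 black
  9→11: 11 black — skip
  9→10: 10 black — skip
  9→14: 14 black — skip
  9→15: 15 black — skip
9 black
Every edge goes to a white or black vertex — no back edge, so the graph is acyclic.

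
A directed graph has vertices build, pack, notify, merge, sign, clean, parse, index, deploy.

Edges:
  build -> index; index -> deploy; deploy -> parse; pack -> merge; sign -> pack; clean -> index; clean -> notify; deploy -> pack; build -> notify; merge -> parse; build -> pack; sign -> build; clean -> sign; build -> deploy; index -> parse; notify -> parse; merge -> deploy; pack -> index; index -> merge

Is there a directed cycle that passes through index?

Yes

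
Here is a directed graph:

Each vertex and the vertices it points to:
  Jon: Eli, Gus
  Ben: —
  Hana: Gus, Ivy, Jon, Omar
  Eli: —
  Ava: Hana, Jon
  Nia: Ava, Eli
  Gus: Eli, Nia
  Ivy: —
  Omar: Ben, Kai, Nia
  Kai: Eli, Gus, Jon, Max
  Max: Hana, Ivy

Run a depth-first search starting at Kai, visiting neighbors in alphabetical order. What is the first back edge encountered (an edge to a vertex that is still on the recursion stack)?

Hana->Gus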